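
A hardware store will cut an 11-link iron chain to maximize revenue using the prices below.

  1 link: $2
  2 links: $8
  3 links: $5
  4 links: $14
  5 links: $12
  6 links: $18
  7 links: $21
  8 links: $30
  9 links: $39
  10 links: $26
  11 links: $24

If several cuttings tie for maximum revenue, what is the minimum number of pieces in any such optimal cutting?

2

Consider every possible first cut. r[k] is the best of p[i]+r[k−i] over all sellable i≤k.
r[1] = 2
r[2] = max(2+2, 8+0) = 8
r[3] = max(2+8, 8+2, 5+0) = 10
r[4] = max(2+10, 8+8, 5+2, 14+0) = 16
r[5] = max(2+16, 8+10, 5+8, 14+2, 12+0) = 18
r[6] = max(2+18, 8+16, 5+10, 14+8, 12+2, 18+0) = 24
r[7] = max(2+24, 8+18, 5+16, …, 18+2, 21+0) = 26
r[8] = max(2+26, 8+24, 5+18, …, 21+2, 30+0) = 32
r[9] = max(2+32, 8+26, 5+24, …, 30+2, 39+0) = 39
r[10] = max(2+39, 8+32, 5+26, …, 39+2, 26+0) = 41
r[11] = max(2+41, 8+39, 5+32, …, 26+2, 24+0) = 47
Maximum revenue is $47.
Now minimize piece count subject to staying optimal: for each k, pieces[k] = 1 + min over i with p[i]+r[k−i]=r[k] of pieces[k−i].
pieces[8] = 4
pieces[9] = 1
pieces[10] = 2
pieces[11] = 2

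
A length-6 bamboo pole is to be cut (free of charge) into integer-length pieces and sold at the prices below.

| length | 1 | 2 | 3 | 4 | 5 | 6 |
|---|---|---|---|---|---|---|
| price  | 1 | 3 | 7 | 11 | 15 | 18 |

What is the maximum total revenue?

Consider every possible first cut. v[k] is the best of p[i]+v[k−i] over all sellable i≤k.
v[1] = 1
v[2] = max(1+1, 3+0) = 3
v[3] = max(1+3, 3+1, 7+0) = 7
v[4] = max(1+7, 3+3, 7+1, 11+0) = 11
v[5] = max(1+11, 3+7, 7+3, 11+1, 15+0) = 15
v[6] = max(1+15, 3+11, 7+7, 11+3, 15+1, 18+0) = 18
Best is to sell the whole 6-foot piece uncut for $18.

18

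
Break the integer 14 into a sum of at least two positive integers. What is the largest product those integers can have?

162

Let P[k] be the best product for length k (with at least one cut). For each first piece i, the rest contributes max(k−i, P[k−i]).
Small cases: P[2]=1, P[3]=2, P[4]=4, P[5]=6, P[6]=9, P[7]=12, P[8]=18, P[9]=27.
P[10] = 2×max(8,18) = 2×18 = 36
P[11] = 2×max(9,27) = 2×27 = 54
P[12] = 3×max(9,27) = 3×27 = 81
P[13] = 2×max(11,54) = 2×54 = 108
P[14] = 2×max(12,81) = 2×81 = 162
One optimal split: 3 + 3 + 3 + 3 + 2; product 3×3×3×3×2 = 162.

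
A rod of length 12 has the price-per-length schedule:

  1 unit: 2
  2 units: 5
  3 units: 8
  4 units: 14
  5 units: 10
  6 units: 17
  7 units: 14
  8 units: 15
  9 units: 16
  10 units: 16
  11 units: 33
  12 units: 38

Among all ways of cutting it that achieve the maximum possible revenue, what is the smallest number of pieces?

3

Consider every possible first cut. r[k] is the best of p[i]+r[k−i] over all sellable i≤k.
r[1] = 2
r[2] = max(2+2, 5+0) = 5
r[3] = max(2+5, 5+2, 8+0) = 8
r[4] = max(2+8, 5+5, 8+2, 14+0) = 14
r[5] = max(2+14, 5+8, 8+5, 14+2, 10+0) = 16
r[6] = max(2+16, 5+14, 8+8, 14+5, 10+2, 17+0) = 19
r[7] = max(2+19, 5+16, 8+14, …, 17+2, 14+0) = 22
r[8] = max(2+22, 5+19, 8+16, …, 14+2, 15+0) = 28
r[9] = max(2+28, 5+22, 8+19, …, 15+2, 16+0) = 30
r[10] = max(2+30, 5+28, 8+22, …, 16+2, 16+0) = 33
r[11] = max(2+33, 5+30, 8+28, …, 16+2, 33+0) = 36
r[12] = max(2+36, 5+33, 8+30, …, 33+2, 38+0) = 42
Maximum revenue is 42.
Now minimize piece count subject to staying optimal: for each k, pieces[k] = 1 + min over i with p[i]+r[k−i]=r[k] of pieces[k−i].
pieces[9] = 3
pieces[10] = 3
pieces[11] = 3
pieces[12] = 3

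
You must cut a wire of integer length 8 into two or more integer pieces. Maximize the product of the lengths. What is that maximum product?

Fill P[k] for k=2..8: at each k try every first piece i and multiply by the better of (k−i) uncut or P[k−i].
P[2] = 1·max(1,0) = 1·1 = 1
P[3] = 1·max(2,1) = 1·2 = 2
P[4] = 2·max(2,1) = 2·2 = 4
P[5] = 2·max(3,2) = 2·3 = 6
P[6] = 3·max(3,2) = 3·3 = 9
P[7] = 2·max(5,6) = 2·6 = 12
P[8] = 2·max(6,9) = 2·9 = 18
One optimal split: 3 + 3 + 2; product 3·3·2 = 18.

18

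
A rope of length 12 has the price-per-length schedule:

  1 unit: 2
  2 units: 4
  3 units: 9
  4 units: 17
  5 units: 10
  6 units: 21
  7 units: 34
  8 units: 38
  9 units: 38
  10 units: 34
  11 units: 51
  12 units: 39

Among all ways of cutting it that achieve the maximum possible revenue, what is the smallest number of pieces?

Build r[k] bottom-up: r[k] = max over allowed piece i of (p[i] + r[k−i]).
r[1] = 2
r[2] = max(2+2, 4+0) = 4
r[3] = max(2+4, 4+2, 9+0) = 9
r[4] = max(2+9, 4+4, 9+2, 17+0) = 17
r[5] = max(2+17, 4+9, 9+4, 17+2, 10+0) = 19
r[6] = max(2+19, 4+17, 9+9, 17+4, 10+2, 21+0) = 21
r[7] = max(2+21, 4+19, 9+17, …, 21+2, 34+0) = 34
r[8] = max(2+34, 4+21, 9+19, …, 34+2, 38+0) = 38
r[9] = max(2+38, 4+34, 9+21, …, 38+2, 38+0) = 40
r[10] = max(2+40, 4+38, 9+34, …, 38+2, 34+0) = 43
r[11] = max(2+43, 4+40, 9+38, …, 34+2, 51+0) = 51
r[12] = max(2+51, 4+43, 9+40, …, 51+2, 39+0) = 55
Maximum revenue is 55.
Now minimize piece count subject to staying optimal: for each k, pieces[k] = 1 + min over i with p[i]+r[k−i]=r[k] of pieces[k−i].
pieces[9] = 2
pieces[10] = 2
pieces[11] = 1
pieces[12] = 2

2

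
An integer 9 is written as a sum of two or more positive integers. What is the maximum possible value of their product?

Let f[k] be the best product for length k (with at least one cut). For each first piece i, the rest contributes max(k−i, f[k−i]).
Small cases: f[2]=1.
f[3] = 1·max(2,1) = 1·2 = 2
f[4] = 2·max(2,1) = 2·2 = 4
f[5] = 2·max(3,2) = 2·3 = 6
f[6] = 3·max(3,2) = 3·3 = 9
f[7] = 2·max(5,6) = 2·6 = 12
f[8] = 2·max(6,9) = 2·9 = 18
f[9] = 3·max(6,9) = 3·9 = 27
One optimal split: 3 + 3 + 3; product 3·3·3 = 27.

27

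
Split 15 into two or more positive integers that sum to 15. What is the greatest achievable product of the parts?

Fill prod[k] for k=2..15: at each k try every first piece i and multiply by the better of (k−i) uncut or prod[k−i].
Small cases: prod[2]=1, prod[3]=2, prod[4]=4, prod[5]=6, prod[6]=9, prod[7]=12, prod[8]=18.
prod[9] = max(1·18, 2·12, 3·9, …, 7·2, 8·1) = 27
prod[10] = max(1·27, 2·18, 3·12, …, 8·2, 9·1) = 36
prod[11] = max(1·36, 2·27, 3·18, …, 9·2, 10·1) = 54
prod[12] = max(1·54, 2·36, 3·27, …, 10·2, 11·1) = 81
prod[13] = max(1·81, 2·54, 3·36, …, 11·2, 12·1) = 108
prod[14] = max(1·108, 2·81, 3·54, …, 12·2, 13·1) = 162
prod[15] = max(1·162, 2·108, 3·81, …, 13·2, 14·1) = 243
One optimal split: 3 + 3 + 3 + 3 + 3; product 3·3·3·3·3 = 243.

243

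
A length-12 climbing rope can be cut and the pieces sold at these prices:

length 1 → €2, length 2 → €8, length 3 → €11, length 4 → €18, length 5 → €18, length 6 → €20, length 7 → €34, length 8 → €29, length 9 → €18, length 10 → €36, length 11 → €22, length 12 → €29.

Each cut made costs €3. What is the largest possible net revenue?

49

Build net[k] bottom-up: net[k] = max over allowed piece i of (p[i] + net[k−i]) − 3 per cut.
net[1] = 2
net[2] = max(2+2-3, 8+0) = 8
net[3] = max(2+8-3, 8+2-3, 11+0) = 11
net[4] = max(2+11-3, 8+8-3, 11+2-3, 18+0) = 18
net[5] = max(2+18-3, 8+11-3, 11+8-3, 18+2-3, 18+0) = 18
net[6] = max(2+18-3, 8+18-3, 11+11-3, 18+8-3, 18+2-3, 20+0) = 23
net[7] = max(2+23-3, 8+18-3, 11+18-3, …, 20+2-3, 34+0) = 34
net[8] = max(2+34-3, 8+23-3, 11+18-3, …, 34+2-3, 29+0) = 33
net[9] = max(2+33-3, 8+34-3, 11+23-3, …, 29+2-3, 18+0) = 39
net[10] = max(2+39-3, 8+33-3, 11+34-3, …, 18+2-3, 36+0) = 42
net[11] = max(2+42-3, 8+39-3, 11+33-3, …, 36+2-3, 22+0) = 49
net[12] = max(2+49-3, 8+42-3, 11+39-3, …, 22+2-3, 29+0) = 49
One optimal plan: pieces 7 + 5 (1 cut) → €52 − €3 = €49.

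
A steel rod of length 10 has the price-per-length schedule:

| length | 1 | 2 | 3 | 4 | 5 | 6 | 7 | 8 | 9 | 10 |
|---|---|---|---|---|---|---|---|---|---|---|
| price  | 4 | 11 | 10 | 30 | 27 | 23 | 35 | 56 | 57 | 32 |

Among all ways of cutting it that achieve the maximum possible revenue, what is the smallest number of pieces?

Let r[k] be the best obtainable value from length k. For each k, try every first piece i and keep the best of price[i] + r[k−i].
r[1] = 4
r[2] = max(4+4, 11+0) = 11
r[3] = max(4+11, 11+4, 10+0) = 15
r[4] = max(4+15, 11+11, 10+4, 30+0) = 30
r[5] = max(4+30, 11+15, 10+11, 30+4, 27+0) = 34
r[6] = max(4+34, 11+30, 10+15, 30+11, 27+4, 23+0) = 41
r[7] = max(4+41, 11+34, 10+30, …, 23+4, 35+0) = 45
r[8] = max(4+45, 11+41, 10+34, …, 35+4, 56+0) = 60
r[9] = max(4+60, 11+45, 10+41, …, 56+4, 57+0) = 64
r[10] = max(4+64, 11+60, 10+45, …, 57+4, 32+0) = 71
Maximum revenue is $71.
Now minimize piece count subject to staying optimal: for each k, pieces[k] = 1 + min over i with p[i]+r[k−i]=r[k] of pieces[k−i].
pieces[7] = 3
pieces[8] = 2
pieces[9] = 3
pieces[10] = 3

3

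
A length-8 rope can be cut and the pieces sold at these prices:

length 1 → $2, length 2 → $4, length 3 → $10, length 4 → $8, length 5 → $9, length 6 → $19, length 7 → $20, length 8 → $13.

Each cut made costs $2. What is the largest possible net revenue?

Let r[k] be the best obtainable value from length k. For each k, try every first piece i and keep the best of price[i] + r[k−i] minus the 2 cut fee when i<k.
r[1] = 2
r[2] = 4
r[3] = 10
r[4] = 10  (first piece 1, then r[3]=10)
r[5] = 12  (first piece 2, then r[3]=10)
r[6] = 19
r[7] = 20
r[8] = 21  (first piece 2, then r[6]=19)
One optimal plan: pieces 6 + 2 (1 cut) → $23 − $2 = $21.

21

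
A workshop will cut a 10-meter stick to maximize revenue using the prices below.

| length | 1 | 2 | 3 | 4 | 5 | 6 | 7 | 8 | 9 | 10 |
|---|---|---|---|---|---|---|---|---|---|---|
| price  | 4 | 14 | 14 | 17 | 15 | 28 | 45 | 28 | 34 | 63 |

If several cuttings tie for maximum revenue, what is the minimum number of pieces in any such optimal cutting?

5

Let r[k] be the best obtainable value from length k. For each k, try every first piece i and keep the best of price[i] + r[k−i].
r[1] = 4
r[2] = 14
r[3] = 18  (first piece 1, then r[2]=14)
r[4] = 28  (first piece 2, then r[2]=14)
r[5] = 32  (first piece 1, then r[4]=28)
r[6] = 42  (first piece 2, then r[4]=28)
r[7] = 46  (first piece 1, then r[6]=42)
r[8] = 56  (first piece 2, then r[6]=42)
r[9] = 60  (first piece 1, then r[8]=56)
r[10] = 70  (first piece 2, then r[8]=56)
Maximum revenue is $70.
Now minimize piece count subject to staying optimal: for each k, pieces[k] = 1 + min over i with p[i]+r[k−i]=r[k] of pieces[k−i].
pieces[7] = 4
pieces[8] = 4
pieces[9] = 5
pieces[10] = 5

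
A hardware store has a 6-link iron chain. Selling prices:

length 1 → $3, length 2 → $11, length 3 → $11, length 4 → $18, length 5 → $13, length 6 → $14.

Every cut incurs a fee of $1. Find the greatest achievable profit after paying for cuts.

31

Build net[k] bottom-up: net[k] = max over allowed piece i of (p[i] + net[k−i]) − 1 per cut.
net[1] = 3
net[2] = 11
net[3] = 13  (first piece 1, then net[2]=11)
net[4] = 21  (first piece 2, then net[2]=11)
net[5] = 23  (first piece 1, then net[4]=21)
net[6] = 31  (first piece 2, then net[4]=21)
One optimal plan: pieces 2 + 2 + 2 (2 cuts) → $33 − $2 = $31.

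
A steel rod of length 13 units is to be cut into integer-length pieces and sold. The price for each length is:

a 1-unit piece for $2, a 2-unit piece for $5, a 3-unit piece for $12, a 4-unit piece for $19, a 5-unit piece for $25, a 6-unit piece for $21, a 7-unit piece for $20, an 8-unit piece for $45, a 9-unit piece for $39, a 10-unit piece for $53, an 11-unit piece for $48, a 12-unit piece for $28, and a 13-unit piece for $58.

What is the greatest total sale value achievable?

Let R[k] be the best obtainable value from length k. For each k, try every first piece i and keep the best of price[i] + R[k−i].
R[1] = 2
R[2] = 5
R[3] = 12
R[4] = 19
R[5] = 25
R[6] = 27  (first piece 1, then R[5]=25)
R[7] = 31  (first piece 3, then R[4]=19)
R[8] = 45
R[9] = 47  (first piece 1, then R[8]=45)
R[10] = 53
R[11] = 57  (first piece 3, then R[8]=45)
R[12] = 64  (first piece 4, then R[8]=45)
R[13] = 70  (first piece 5, then R[8]=45)
One optimal cutting: 8 + 5 → $45 + $25 = $70.

70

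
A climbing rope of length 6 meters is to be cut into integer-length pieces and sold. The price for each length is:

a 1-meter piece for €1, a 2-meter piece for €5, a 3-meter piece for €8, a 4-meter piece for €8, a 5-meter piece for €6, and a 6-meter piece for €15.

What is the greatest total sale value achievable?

Let best[k] be the best obtainable value from length k. For each k, try every first piece i and keep the best of price[i] + best[k−i].
best[1] = 1
best[2] = max(1+1, 5+0) = 5
best[3] = max(1+5, 5+1, 8+0) = 8
best[4] = max(1+8, 5+5, 8+1, 8+0) = 10
best[5] = max(1+10, 5+8, 8+5, 8+1, 6+0) = 13
best[6] = max(1+13, 5+10, 8+8, 8+5, 6+1, 15+0) = 16
One optimal cutting: 3 + 3 → €8 + €8 = €16.

16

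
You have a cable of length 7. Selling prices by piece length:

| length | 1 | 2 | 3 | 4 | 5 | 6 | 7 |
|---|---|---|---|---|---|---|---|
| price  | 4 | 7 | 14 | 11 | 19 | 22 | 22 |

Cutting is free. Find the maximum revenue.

32

Consider every possible first cut. v[k] is the best of p[i]+v[k−i] over all sellable i≤k.
v[1] = 4
v[2] = max(4+4, 7+0) = 8
v[3] = max(4+8, 7+4, 14+0) = 14
v[4] = max(4+14, 7+8, 14+4, 11+0) = 18
v[5] = max(4+18, 7+14, 14+8, 11+4, 19+0) = 22
v[6] = max(4+22, 7+18, 14+14, 11+8, 19+4, 22+0) = 28
v[7] = max(4+28, 7+22, 14+18, …, 22+4, 22+0) = 32
One optimal cutting: 3 + 3 + 1 → 14 + 14 + 4 = 32.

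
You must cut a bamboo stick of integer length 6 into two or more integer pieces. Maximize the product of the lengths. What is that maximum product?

Fill m[k] for k=2..6: at each k try every first piece i and multiply by the better of (k−i) uncut or m[k−i].
m[2] = 1·max(1,0) = 1·1 = 1
m[3] = max(1·2, 2·1) = 2
m[4] = max(1·3, 2·2, 3·1) = 4
m[5] = max(1·4, 2·3, 3·2, 4·1) = 6
m[6] = max(1·6, 2·4, 3·3, 4·2, 5·1) = 9
One optimal split: 3 + 3; product 3·3 = 9.

9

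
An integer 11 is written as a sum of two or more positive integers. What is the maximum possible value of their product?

54

Let P[k] be the best product for length k (with at least one cut). For each first piece i, the rest contributes max(k−i, P[k−i]).
P[2] = 1*max(1,0) = 1*1 = 1
P[3] = 1*max(2,1) = 1*2 = 2
P[4] = 2*max(2,1) = 2*2 = 4
P[5] = 2*max(3,2) = 2*3 = 6
P[6] = 3*max(3,2) = 3*3 = 9
P[7] = 2*max(5,6) = 2*6 = 12
P[8] = 2*max(6,9) = 2*9 = 18
P[9] = 3*max(6,9) = 3*9 = 27
P[10] = 2*max(8,18) = 2*18 = 36
P[11] = 2*max(9,27) = 2*27 = 54
One optimal split: 3 + 3 + 3 + 2; product 3*3*3*2 = 54.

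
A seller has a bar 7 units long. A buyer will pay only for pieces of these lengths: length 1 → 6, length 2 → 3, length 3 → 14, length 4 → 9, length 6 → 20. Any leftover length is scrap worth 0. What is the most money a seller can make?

Consider every possible first cut. best[k] is the best of p[i]+best[k−i] over all sellable i≤k.
best[1] = 6
best[2] = 12  (first piece 1, then best[1]=6)
best[3] = 18  (first piece 1, then best[2]=12)
best[4] = 24  (first piece 1, then best[3]=18)
best[5] = 30  (first piece 1, then best[4]=24)
best[6] = 36  (first piece 1, then best[5]=30)
best[7] = 42  (first piece 1, then best[6]=36)
One optimal cutting: 1 + 1 + 1 + 1 + 1 + 1 + 1 → 42.

42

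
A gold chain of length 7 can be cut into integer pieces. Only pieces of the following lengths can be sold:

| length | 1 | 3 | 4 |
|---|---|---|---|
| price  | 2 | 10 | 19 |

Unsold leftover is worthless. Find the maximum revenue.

29

Let f[k] be the best obtainable value from length k. For each k, try every first piece i and keep the best of price[i] + f[k−i].
f[1] = 2
f[2] = 4  (first piece 1, then f[1]=2)
f[3] = 10
f[4] = 19
f[5] = 21  (first piece 1, then f[4]=19)
f[6] = 23  (first piece 1, then f[5]=21)
f[7] = 29  (first piece 3, then f[4]=19)
One optimal cutting: 4 + 3 → $29.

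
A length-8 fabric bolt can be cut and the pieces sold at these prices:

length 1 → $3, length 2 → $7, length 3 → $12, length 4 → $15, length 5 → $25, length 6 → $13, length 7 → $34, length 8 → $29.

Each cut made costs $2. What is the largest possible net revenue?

Let r[k] be the best obtainable value from length k. For each k, try every first piece i and keep the best of price[i] + r[k−i] minus the 2 cut fee when i<k.
r[1] = 3
r[2] = max(3+3-2, 7+0) = 7
r[3] = max(3+7-2, 7+3-2, 12+0) = 12
r[4] = max(3+12-2, 7+7-2, 12+3-2, 15+0) = 15
r[5] = max(3+15-2, 7+12-2, 12+7-2, 15+3-2, 25+0) = 25
r[6] = max(3+25-2, 7+15-2, 12+12-2, 15+7-2, 25+3-2, 13+0) = 26
r[7] = max(3+26-2, 7+25-2, 12+15-2, …, 13+3-2, 34+0) = 34
r[8] = max(3+34-2, 7+26-2, 12+25-2, …, 34+3-2, 29+0) = 35
One optimal plan: pieces 7 + 1 (1 cut) → $37 − $2 = $35.

35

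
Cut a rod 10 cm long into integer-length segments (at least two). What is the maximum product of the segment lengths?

36

Define prod[k] = max over 1≤i<k of i · max(k−i, prod[k−i]); the inner max lets the remainder stay uncut if that's better.
prod[2] = 1·max(1,0) = 1·1 = 1
prod[3] = 1·max(2,1) = 1·2 = 2
prod[4] = 2·max(2,1) = 2·2 = 4
prod[5] = 2·max(3,2) = 2·3 = 6
prod[6] = 3·max(3,2) = 3·3 = 9
prod[7] = 2·max(5,6) = 2·6 = 12
prod[8] = 2·max(6,9) = 2·9 = 18
prod[9] = 3·max(6,9) = 3·9 = 27
prod[10] = 2·max(8,18) = 2·18 = 36
One optimal split: 3 + 3 + 2 + 2; product 3·3·2·2 = 36.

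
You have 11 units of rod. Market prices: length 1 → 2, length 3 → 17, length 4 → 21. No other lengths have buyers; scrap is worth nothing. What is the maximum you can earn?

59

Build r[k] bottom-up: r[k] = max over allowed piece i of (p[i] + r[k−i]).
r[1] = 2
r[2] = 4  (first piece 1, then r[1]=2)
r[3] = max(2+4, 17+0) = 17
r[4] = max(2+17, 17+2, 21+0) = 21
r[5] = max(2+21, 17+4, 21+2) = 23
r[6] = max(2+23, 17+17, 21+4) = 34
r[7] = max(2+34, 17+21, 21+17) = 38
r[8] = max(2+38, 17+23, 21+21) = 42
r[9] = max(2+42, 17+34, 21+23) = 51
r[10] = max(2+51, 17+38, 21+34) = 55
r[11] = max(2+55, 17+42, 21+38) = 59
One optimal cutting: 4 + 4 + 3 → 59.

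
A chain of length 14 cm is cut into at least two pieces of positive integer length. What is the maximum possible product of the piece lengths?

Let P[k] be the best product for length k (with at least one cut). For each first piece i, the rest contributes max(k−i, P[k−i]).
P[2] = 1·max(1,0) = 1·1 = 1
P[3] = 1·max(2,1) = 1·2 = 2
P[4] = 2·max(2,1) = 2·2 = 4
P[5] = 2·max(3,2) = 2·3 = 6
P[6] = 3·max(3,2) = 3·3 = 9
P[7] = 2·max(5,6) = 2·6 = 12
P[8] = 2·max(6,9) = 2·9 = 18
P[9] = 3·max(6,9) = 3·9 = 27
P[10] = 2·max(8,18) = 2·18 = 36
P[11] = 2·max(9,27) = 2·27 = 54
P[12] = 3·max(9,27) = 3·27 = 81
P[13] = 2·max(11,54) = 2·54 = 108
P[14] = 2·max(12,81) = 2·81 = 162
One optimal split: 3 + 3 + 3 + 3 + 2; product 3·3·3·3·2 = 162.

162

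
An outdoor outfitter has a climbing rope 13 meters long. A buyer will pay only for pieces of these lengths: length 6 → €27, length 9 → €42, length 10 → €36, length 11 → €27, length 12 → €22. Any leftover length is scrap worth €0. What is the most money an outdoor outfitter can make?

54

Consider every possible first cut. best[k] is the best of p[i]+best[k−i] over all sellable i≤k.
best[1] = 0
best[2] = 0
best[3] = 0
best[4] = 0
best[5] = 0
best[6] = 27
best[7] = 27
best[8] = 27
best[9] = 42
best[10] = 42
best[11] = 42
best[12] = 54  (first piece 6, then best[6]=27)
best[13] = 54
One optimal cutting: pieces 6 + 6 with 1 meter of scrap → €54.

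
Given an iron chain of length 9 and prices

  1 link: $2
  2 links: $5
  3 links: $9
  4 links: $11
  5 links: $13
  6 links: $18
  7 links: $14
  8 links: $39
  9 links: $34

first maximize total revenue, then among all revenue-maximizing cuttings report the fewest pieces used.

Build r[k] bottom-up: r[k] = max over allowed piece i of (p[i] + r[k−i]).
r[1] = 2
r[2] = max(2+2, 5+0) = 5
r[3] = max(2+5, 5+2, 9+0) = 9
r[4] = max(2+9, 5+5, 9+2, 11+0) = 11
r[5] = max(2+11, 5+9, 9+5, 11+2, 13+0) = 14
r[6] = max(2+14, 5+11, 9+9, 11+5, 13+2, 18+0) = 18
r[7] = max(2+18, 5+14, 9+11, …, 18+2, 14+0) = 20
r[8] = max(2+20, 5+18, 9+14, …, 14+2, 39+0) = 39
r[9] = max(2+39, 5+20, 9+18, …, 39+2, 34+0) = 41
Maximum revenue is $41.
Now minimize piece count subject to staying optimal: for each k, pieces[k] = 1 + min over i with p[i]+r[k−i]=r[k] of pieces[k−i].
pieces[6] = 1
pieces[7] = 2
pieces[8] = 1
pieces[9] = 2

2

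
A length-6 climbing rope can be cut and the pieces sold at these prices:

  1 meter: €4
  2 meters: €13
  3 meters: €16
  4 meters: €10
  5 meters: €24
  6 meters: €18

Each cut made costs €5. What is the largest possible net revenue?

Let v[k] be the best obtainable value from length k. For each k, try every first piece i and keep the best of price[i] + v[k−i] minus the 5 cut fee when i<k.
v[1] = 4
v[2] = max(4+4-5, 13+0) = 13
v[3] = max(4+13-5, 13+4-5, 16+0) = 16
v[4] = max(4+16-5, 13+13-5, 16+4-5, 10+0) = 21
v[5] = max(4+21-5, 13+16-5, 16+13-5, 10+4-5, 24+0) = 24
v[6] = max(4+24-5, 13+21-5, 16+16-5, 10+13-5, 24+4-5, 18+0) = 29
One optimal plan: pieces 2 + 2 + 2 (2 cuts) → €39 − €10 = €29.

29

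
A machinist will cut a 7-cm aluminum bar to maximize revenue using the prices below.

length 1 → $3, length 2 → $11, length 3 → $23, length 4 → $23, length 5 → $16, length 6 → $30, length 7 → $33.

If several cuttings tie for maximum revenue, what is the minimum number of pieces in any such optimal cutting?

Consider every possible first cut. r[k] is the best of p[i]+r[k−i] over all sellable i≤k.
r[1] = 3
r[2] = max(3+3, 11+0) = 11
r[3] = max(3+11, 11+3, 23+0) = 23
r[4] = max(3+23, 11+11, 23+3, 23+0) = 26
r[5] = max(3+26, 11+23, 23+11, 23+3, 16+0) = 34
r[6] = max(3+34, 11+26, 23+23, 23+11, 16+3, 30+0) = 46
r[7] = max(3+46, 11+34, 23+26, …, 30+3, 33+0) = 49
Maximum revenue is $49.
Now minimize piece count subject to staying optimal: for each k, pieces[k] = 1 + min over i with p[i]+r[k−i]=r[k] of pieces[k−i].
pieces[4] = 2
pieces[5] = 2
pieces[6] = 2
pieces[7] = 3

3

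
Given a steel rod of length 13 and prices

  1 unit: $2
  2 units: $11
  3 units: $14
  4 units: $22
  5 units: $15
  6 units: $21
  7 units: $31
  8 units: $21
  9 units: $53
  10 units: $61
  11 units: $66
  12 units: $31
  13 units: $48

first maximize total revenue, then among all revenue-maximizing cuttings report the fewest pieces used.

Build r[k] bottom-up: r[k] = max over allowed piece i of (p[i] + r[k−i]).
r[1] = 2
r[2] = 11
r[3] = 14
r[4] = 22  (first piece 2, then r[2]=11)
r[5] = 25  (first piece 2, then r[3]=14)
r[6] = 33  (first piece 2, then r[4]=22)
r[7] = 36  (first piece 2, then r[5]=25)
r[8] = 44  (first piece 2, then r[6]=33)
r[9] = 53
r[10] = 61
r[11] = 66
r[12] = 72  (first piece 2, then r[10]=61)
r[13] = 77  (first piece 2, then r[11]=66)
Maximum revenue is $77.
Now minimize piece count subject to staying optimal: for each k, pieces[k] = 1 + min over i with p[i]+r[k−i]=r[k] of pieces[k−i].
pieces[10] = 1
pieces[11] = 1
pieces[12] = 2
pieces[13] = 2

2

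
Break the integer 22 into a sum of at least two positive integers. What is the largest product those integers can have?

2916

Let m[k] be the best product for length k (with at least one cut). For each first piece i, the rest contributes max(k−i, m[k−i]).
m[2] = 1×max(1,0) = 1×1 = 1
m[3] = max(1×2, 2×1) = 2
m[4] = max(1×3, 2×2, 3×1) = 4
m[5] = max(1×4, 2×3, 3×2, 4×1) = 6
m[6] = max(1×6, 2×4, 3×3, 4×2, 5×1) = 9
m[7] = max(1×9, 2×6, 3×4, 4×3, 5×2, 6×1) = 12
m[8] = max(1×12, 2×9, 3×6, …, 6×2, 7×1) = 18
m[9] = max(1×18, 2×12, 3×9, …, 7×2, 8×1) = 27
m[10] = max(1×27, 2×18, 3×12, …, 8×2, 9×1) = 36
m[11] = max(1×36, 2×27, 3×18, …, 9×2, 10×1) = 54
m[12] = max(1×54, 2×36, 3×27, …, 10×2, 11×1) = 81
m[13] = max(1×81, 2×54, 3×36, …, 11×2, 12×1) = 108
m[14] = max(1×108, 2×81, 3×54, …, 12×2, 13×1) = 162
m[15] = max(1×162, 2×108, 3×81, …, 13×2, 14×1) = 243
m[16] = max(1×243, 2×162, 3×108, …, 14×2, 15×1) = 324
m[17] = max(1×324, 2×243, 3×162, …, 15×2, 16×1) = 486
m[18] = max(1×486, 2×324, 3×243, …, 16×2, 17×1) = 729
m[19] = max(1×729, 2×486, 3×324, …, 17×2, 18×1) = 972
m[20] = max(1×972, 2×729, 3×486, …, 18×2, 19×1) = 1458
m[21] = max(1×1458, 2×972, 3×729, …, 19×2, 20×1) = 2187
m[22] = max(1×2187, 2×1458, 3×972, …, 20×2, 21×1) = 2916
One optimal split: 3 + 3 + 3 + 3 + 3 + 3 + 2 + 2; product 3×3×3×3×3×3×2×2 = 2916.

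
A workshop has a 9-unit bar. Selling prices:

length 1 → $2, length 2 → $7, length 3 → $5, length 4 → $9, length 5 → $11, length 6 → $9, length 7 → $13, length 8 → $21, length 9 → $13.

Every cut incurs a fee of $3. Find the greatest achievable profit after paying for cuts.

20

Consider every possible first cut. v[k] is the best of p[i]+v[k−i] over all sellable i≤k, charging 3 whenever i<k.
v[1] = 2
v[2] = 7
v[3] = 6  (first piece 1, then v[2]=7)
v[4] = 11  (first piece 2, then v[2]=7)
v[5] = 11
v[6] = 15  (first piece 2, then v[4]=11)
v[7] = 15  (first piece 2, then v[5]=11)
v[8] = 21
v[9] = 20  (first piece 1, then v[8]=21)
One optimal plan: pieces 8 + 1 (1 cut) → $23 − $3 = $20.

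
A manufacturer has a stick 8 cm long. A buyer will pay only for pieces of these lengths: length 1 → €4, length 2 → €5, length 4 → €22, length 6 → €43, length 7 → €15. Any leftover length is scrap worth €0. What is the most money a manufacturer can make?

Let f[k] be the best obtainable value from length k. For each k, try every first piece i and keep the best of price[i] + f[k−i].
f[1] = 4
f[2] = max(4+4, 5+0) = 8
f[3] = max(4+8, 5+4) = 12
f[4] = max(4+12, 5+8, 22+0) = 22
f[5] = max(4+22, 5+12, 22+4) = 26
f[6] = max(4+26, 5+22, 22+8, 43+0) = 43
f[7] = max(4+43, 5+26, 22+12, 43+4, 15+0) = 47
f[8] = max(4+47, 5+43, 22+22, 43+8, 15+4) = 51
One optimal cutting: 6 + 1 + 1 → €51.

51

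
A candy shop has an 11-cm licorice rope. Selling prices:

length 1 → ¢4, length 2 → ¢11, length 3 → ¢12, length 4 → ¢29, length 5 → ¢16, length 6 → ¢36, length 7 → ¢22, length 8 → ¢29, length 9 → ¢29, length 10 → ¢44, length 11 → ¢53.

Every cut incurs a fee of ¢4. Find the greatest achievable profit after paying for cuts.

Let net[k] be the best obtainable value from length k. For each k, try every first piece i and keep the best of price[i] + net[k−i] minus the 4 cut fee when i<k.
net[1] = 4
net[2] = max(4+4-4, 11+0) = 11
net[3] = max(4+11-4, 11+4-4, 12+0) = 12
net[4] = max(4+12-4, 11+11-4, 12+4-4, 29+0) = 29
net[5] = max(4+29-4, 11+12-4, 12+11-4, 29+4-4, 16+0) = 29
net[6] = max(4+29-4, 11+29-4, 12+12-4, 29+11-4, 16+4-4, 36+0) = 36
net[7] = max(4+36-4, 11+29-4, 12+29-4, …, 36+4-4, 22+0) = 37
net[8] = max(4+37-4, 11+36-4, 12+29-4, …, 22+4-4, 29+0) = 54
net[9] = max(4+54-4, 11+37-4, 12+36-4, …, 29+4-4, 29+0) = 54
net[10] = max(4+54-4, 11+54-4, 12+37-4, …, 29+4-4, 44+0) = 61
net[11] = max(4+61-4, 11+54-4, 12+54-4, …, 44+4-4, 53+0) = 62
One optimal plan: pieces 4 + 4 + 3 (2 cuts) → ¢70 − ¢8 = ¢62.

62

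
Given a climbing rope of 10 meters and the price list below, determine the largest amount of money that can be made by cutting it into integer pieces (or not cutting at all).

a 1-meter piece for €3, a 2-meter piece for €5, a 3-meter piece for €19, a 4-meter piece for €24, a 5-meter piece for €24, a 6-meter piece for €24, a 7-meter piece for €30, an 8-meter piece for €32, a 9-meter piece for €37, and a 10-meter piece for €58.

Build v[k] bottom-up: v[k] = max over allowed piece i of (p[i] + v[k−i]).
v[1] = 3
v[2] = max(3+3, 5+0) = 6
v[3] = max(3+6, 5+3, 19+0) = 19
v[4] = max(3+19, 5+6, 19+3, 24+0) = 24
v[5] = max(3+24, 5+19, 19+6, 24+3, 24+0) = 27
v[6] = max(3+27, 5+24, 19+19, 24+6, 24+3, 24+0) = 38
v[7] = max(3+38, 5+27, 19+24, …, 24+3, 30+0) = 43
v[8] = max(3+43, 5+38, 19+27, …, 30+3, 32+0) = 48
v[9] = max(3+48, 5+43, 19+38, …, 32+3, 37+0) = 57
v[10] = max(3+57, 5+48, 19+43, …, 37+3, 58+0) = 62
One optimal cutting: 4 + 3 + 3 → €24 + €19 + €19 = €62.

62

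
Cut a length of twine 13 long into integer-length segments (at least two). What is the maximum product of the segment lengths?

108

Let g[k] be the best product for length k (with at least one cut). For each first piece i, the rest contributes max(k−i, g[k−i]).
g[2] = 1*max(1,0) = 1*1 = 1
g[3] = 1*max(2,1) = 1*2 = 2
g[4] = 2*max(2,1) = 2*2 = 4
g[5] = 2*max(3,2) = 2*3 = 6
g[6] = 3*max(3,2) = 3*3 = 9
g[7] = 2*max(5,6) = 2*6 = 12
g[8] = 2*max(6,9) = 2*9 = 18
g[9] = 3*max(6,9) = 3*9 = 27
g[10] = 2*max(8,18) = 2*18 = 36
g[11] = 2*max(9,27) = 2*27 = 54
g[12] = 3*max(9,27) = 3*27 = 81
g[13] = 2*max(11,54) = 2*54 = 108
One optimal split: 3 + 3 + 3 + 2 + 2; product 3*3*3*2*2 = 108.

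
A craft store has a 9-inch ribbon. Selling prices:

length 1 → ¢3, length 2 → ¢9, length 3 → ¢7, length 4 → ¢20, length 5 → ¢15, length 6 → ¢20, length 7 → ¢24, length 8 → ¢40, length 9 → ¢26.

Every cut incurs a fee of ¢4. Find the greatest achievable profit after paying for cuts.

39

Let v[k] be the best obtainable value from length k. For each k, try every first piece i and keep the best of price[i] + v[k−i] minus the 4 cut fee when i<k.
v[1] = 3
v[2] = 9
v[3] = 8  (first piece 1, then v[2]=9)
v[4] = 20
v[5] = 19  (first piece 1, then v[4]=20)
v[6] = 25  (first piece 2, then v[4]=20)
v[7] = 24  (first piece 1, then v[6]=25)
v[8] = 40
v[9] = 39  (first piece 1, then v[8]=40)
One optimal plan: pieces 8 + 1 (1 cut) → ¢43 − ¢4 = ¢39.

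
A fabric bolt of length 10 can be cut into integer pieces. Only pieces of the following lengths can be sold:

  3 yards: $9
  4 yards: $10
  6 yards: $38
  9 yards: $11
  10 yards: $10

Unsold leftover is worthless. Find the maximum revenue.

48

Consider every possible first cut. f[k] is the best of p[i]+f[k−i] over all sellable i≤k.
f[1] = 0
f[2] = 0
f[3] = 9
f[4] = 10
f[5] = 10
f[6] = 38
f[7] = 38
f[8] = 38
f[9] = 47  (first piece 3, then f[6]=38)
f[10] = 48  (first piece 4, then f[6]=38)
One optimal cutting: 6 + 4 → $48.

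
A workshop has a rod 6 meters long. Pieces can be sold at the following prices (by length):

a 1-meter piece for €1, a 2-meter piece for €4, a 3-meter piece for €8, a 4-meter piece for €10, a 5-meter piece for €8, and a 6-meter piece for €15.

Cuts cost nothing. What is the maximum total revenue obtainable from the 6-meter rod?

Build v[k] bottom-up: v[k] = max over allowed piece i of (p[i] + v[k−i]).
v[1] = 1
v[2] = max(1+1, 4+0) = 4
v[3] = max(1+4, 4+1, 8+0) = 8
v[4] = max(1+8, 4+4, 8+1, 10+0) = 10
v[5] = max(1+10, 4+8, 8+4, 10+1, 8+0) = 12
v[6] = max(1+12, 4+10, 8+8, 10+4, 8+1, 15+0) = 16
One optimal cutting: 3 + 3 → €8 + €8 = €16.

16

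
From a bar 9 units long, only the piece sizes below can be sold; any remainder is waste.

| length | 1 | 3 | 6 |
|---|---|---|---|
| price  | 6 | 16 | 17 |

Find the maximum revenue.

54

Consider every possible first cut. r[k] is the best of p[i]+r[k−i] over all sellable i≤k.
r[1] = 6
r[2] = 12  (first piece 1, then r[1]=6)
r[3] = max(6+12, 16+0) = 18
r[4] = max(6+18, 16+6) = 24
r[5] = max(6+24, 16+12) = 30
r[6] = max(6+30, 16+18, 17+0) = 36
r[7] = max(6+36, 16+24, 17+6) = 42
r[8] = max(6+42, 16+30, 17+12) = 48
r[9] = max(6+48, 16+36, 17+18) = 54
One optimal cutting: 1 + 1 + 1 + 1 + 1 + 1 + 1 + 1 + 1 → €54.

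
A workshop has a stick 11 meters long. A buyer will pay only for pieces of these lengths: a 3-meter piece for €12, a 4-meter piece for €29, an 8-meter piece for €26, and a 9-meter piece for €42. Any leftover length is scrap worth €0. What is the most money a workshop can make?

70

Build best[k] bottom-up: best[k] = max over allowed piece i of (p[i] + best[k−i]).
best[1] = 0
best[2] = 0
best[3] = 12
best[4] = max(12+0, 29+0) = 29
best[5] = max(12+0, 29+0) = 29
best[6] = max(12+12, 29+0) = 29
best[7] = max(12+29, 29+12) = 41
best[8] = max(12+29, 29+29, 26+0) = 58
best[9] = max(12+29, 29+29, 26+0, 42+0) = 58
best[10] = max(12+41, 29+29, 26+0, 42+0) = 58
best[11] = max(12+58, 29+41, 26+12, 42+0) = 70
One optimal cutting: 4 + 4 + 3 → €70.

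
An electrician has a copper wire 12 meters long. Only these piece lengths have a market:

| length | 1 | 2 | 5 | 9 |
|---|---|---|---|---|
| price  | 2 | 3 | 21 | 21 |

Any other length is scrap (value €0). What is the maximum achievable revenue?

46

Consider every possible first cut. r[k] is the best of p[i]+r[k−i] over all sellable i≤k.
r[1] = 2
r[2] = max(2+2, 3+0) = 4
r[3] = max(2+4, 3+2) = 6
r[4] = max(2+6, 3+4) = 8
r[5] = max(2+8, 3+6, 21+0) = 21
r[6] = max(2+21, 3+8, 21+2) = 23
r[7] = max(2+23, 3+21, 21+4) = 25
r[8] = max(2+25, 3+23, 21+6) = 27
r[9] = max(2+27, 3+25, 21+8, 21+0) = 29
r[10] = max(2+29, 3+27, 21+21, 21+2) = 42
r[11] = max(2+42, 3+29, 21+23, 21+4) = 44
r[12] = max(2+44, 3+42, 21+25, 21+6) = 46
One optimal cutting: 5 + 5 + 1 + 1 → €46.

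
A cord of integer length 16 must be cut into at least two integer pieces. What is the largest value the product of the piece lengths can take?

Let P[k] be the best product for length k (with at least one cut). For each first piece i, the rest contributes max(k−i, P[k−i]).
Small cases: P[2]=1, P[3]=2, P[4]=4, P[5]=6, P[6]=9, P[7]=12, P[8]=18, P[9]=27.
P[10] = max(1*27, 2*18, 3*12, …, 8*2, 9*1) = 36
P[11] = max(1*36, 2*27, 3*18, …, 9*2, 10*1) = 54
P[12] = max(1*54, 2*36, 3*27, …, 10*2, 11*1) = 81
P[13] = max(1*81, 2*54, 3*36, …, 11*2, 12*1) = 108
P[14] = max(1*108, 2*81, 3*54, …, 12*2, 13*1) = 162
P[15] = max(1*162, 2*108, 3*81, …, 13*2, 14*1) = 243
P[16] = max(1*243, 2*162, 3*108, …, 14*2, 15*1) = 324
One optimal split: 3 + 3 + 3 + 3 + 2 + 2; product 3*3*3*3*2*2 = 324.

324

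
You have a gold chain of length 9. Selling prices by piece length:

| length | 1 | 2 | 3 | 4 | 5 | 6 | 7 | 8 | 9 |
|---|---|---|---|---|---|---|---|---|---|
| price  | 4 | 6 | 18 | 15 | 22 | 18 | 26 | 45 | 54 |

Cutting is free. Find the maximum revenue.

Consider every possible first cut. R[k] is the best of p[i]+R[k−i] over all sellable i≤k.
R[1] = 4
R[2] = max(4+4, 6+0) = 8
R[3] = max(4+8, 6+4, 18+0) = 18
R[4] = max(4+18, 6+8, 18+4, 15+0) = 22
R[5] = max(4+22, 6+18, 18+8, 15+4, 22+0) = 26
R[6] = max(4+26, 6+22, 18+18, 15+8, 22+4, 18+0) = 36
R[7] = max(4+36, 6+26, 18+22, …, 18+4, 26+0) = 40
R[8] = max(4+40, 6+36, 18+26, …, 26+4, 45+0) = 45
R[9] = max(4+45, 6+40, 18+36, …, 45+4, 54+0) = 54
One optimal cutting: 3 + 3 + 3 → $18 + $18 + $18 = $54.

54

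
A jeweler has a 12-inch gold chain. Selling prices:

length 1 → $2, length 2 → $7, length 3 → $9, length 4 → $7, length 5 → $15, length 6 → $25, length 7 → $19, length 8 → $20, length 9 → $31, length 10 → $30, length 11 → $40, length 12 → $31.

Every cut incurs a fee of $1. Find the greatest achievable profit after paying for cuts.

Let r[k] be the best obtainable value from length k. For each k, try every first piece i and keep the best of price[i] + r[k−i] minus the 1 cut fee when i<k.
r[1] = 2
r[2] = max(2+2-1, 7+0) = 7
r[3] = max(2+7-1, 7+2-1, 9+0) = 9
r[4] = max(2+9-1, 7+7-1, 9+2-1, 7+0) = 13
r[5] = max(2+13-1, 7+9-1, 9+7-1, 7+2-1, 15+0) = 15
r[6] = max(2+15-1, 7+13-1, 9+9-1, 7+7-1, 15+2-1, 25+0) = 25
r[7] = max(2+25-1, 7+15-1, 9+13-1, …, 25+2-1, 19+0) = 26
r[8] = max(2+26-1, 7+25-1, 9+15-1, …, 19+2-1, 20+0) = 31
r[9] = max(2+31-1, 7+26-1, 9+25-1, …, 20+2-1, 31+0) = 33
r[10] = max(2+33-1, 7+31-1, 9+26-1, …, 31+2-1, 30+0) = 37
r[11] = max(2+37-1, 7+33-1, 9+31-1, …, 30+2-1, 40+0) = 40
r[12] = max(2+40-1, 7+37-1, 9+33-1, …, 40+2-1, 31+0) = 49
One optimal plan: pieces 6 + 6 (1 cut) → $50 − $1 = $49.

49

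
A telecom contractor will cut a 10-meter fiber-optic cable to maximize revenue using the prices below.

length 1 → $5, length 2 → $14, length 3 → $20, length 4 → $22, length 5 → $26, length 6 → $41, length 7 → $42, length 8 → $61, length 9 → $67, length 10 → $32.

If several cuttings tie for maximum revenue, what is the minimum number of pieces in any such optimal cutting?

2

Consider every possible first cut. r[k] is the best of p[i]+r[k−i] over all sellable i≤k.
r[1] = 5
r[2] = max(5+5, 14+0) = 14
r[3] = max(5+14, 14+5, 20+0) = 20
r[4] = max(5+20, 14+14, 20+5, 22+0) = 28
r[5] = max(5+28, 14+20, 20+14, 22+5, 26+0) = 34
r[6] = max(5+34, 14+28, 20+20, 22+14, 26+5, 41+0) = 42
r[7] = max(5+42, 14+34, 20+28, …, 41+5, 42+0) = 48
r[8] = max(5+48, 14+42, 20+34, …, 42+5, 61+0) = 61
r[9] = max(5+61, 14+48, 20+42, …, 61+5, 67+0) = 67
r[10] = max(5+67, 14+61, 20+48, …, 67+5, 32+0) = 75
Maximum revenue is $75.
Now minimize piece count subject to staying optimal: for each k, pieces[k] = 1 + min over i with p[i]+r[k−i]=r[k] of pieces[k−i].
pieces[7] = 3
pieces[8] = 1
pieces[9] = 1
pieces[10] = 2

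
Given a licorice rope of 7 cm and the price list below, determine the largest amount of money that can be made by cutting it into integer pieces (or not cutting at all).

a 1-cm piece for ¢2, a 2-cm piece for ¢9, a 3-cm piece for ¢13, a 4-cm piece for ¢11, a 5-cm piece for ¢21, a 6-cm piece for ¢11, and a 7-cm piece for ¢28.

31

Consider every possible first cut. r[k] is the best of p[i]+r[k−i] over all sellable i≤k.
r[1] = 2
r[2] = 9
r[3] = 13
r[4] = 18  (first piece 2, then r[2]=9)
r[5] = 22  (first piece 2, then r[3]=13)
r[6] = 27  (first piece 2, then r[4]=18)
r[7] = 31  (first piece 2, then r[5]=22)
One optimal cutting: 3 + 2 + 2 → ¢13 + ¢9 + ¢9 = ¢31.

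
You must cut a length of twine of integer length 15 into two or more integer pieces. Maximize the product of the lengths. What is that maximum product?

243

Let prod[k] be the best product for length k (with at least one cut). For each first piece i, the rest contributes max(k−i, prod[k−i]).
prod[2] = 1×max(1,0) = 1×1 = 1
prod[3] = 1×max(2,1) = 1×2 = 2
prod[4] = 2×max(2,1) = 2×2 = 4
prod[5] = 2×max(3,2) = 2×3 = 6
prod[6] = 3×max(3,2) = 3×3 = 9
prod[7] = 2×max(5,6) = 2×6 = 12
prod[8] = 2×max(6,9) = 2×9 = 18
prod[9] = 3×max(6,9) = 3×9 = 27
prod[10] = 2×max(8,18) = 2×18 = 36
prod[11] = 2×max(9,27) = 2×27 = 54
prod[12] = 3×max(9,27) = 3×27 = 81
prod[13] = 2×max(11,54) = 2×54 = 108
prod[14] = 2×max(12,81) = 2×81 = 162
prod[15] = 3×max(12,81) = 3×81 = 243
One optimal split: 3 + 3 + 3 + 3 + 3; product 3×3×3×3×3 = 243.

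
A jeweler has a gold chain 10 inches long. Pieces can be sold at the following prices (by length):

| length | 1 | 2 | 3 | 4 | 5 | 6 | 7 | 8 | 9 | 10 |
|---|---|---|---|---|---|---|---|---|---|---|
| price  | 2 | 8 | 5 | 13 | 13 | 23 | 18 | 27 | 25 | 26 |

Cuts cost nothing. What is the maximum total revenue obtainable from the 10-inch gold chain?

Build best[k] bottom-up: best[k] = max over allowed piece i of (p[i] + best[k−i]).
best[1] = 2
best[2] = 8
best[3] = 10  (first piece 1, then best[2]=8)
best[4] = 16  (first piece 2, then best[2]=8)
best[5] = 18  (first piece 1, then best[4]=16)
best[6] = 24  (first piece 2, then best[4]=16)
best[7] = 26  (first piece 1, then best[6]=24)
best[8] = 32  (first piece 2, then best[6]=24)
best[9] = 34  (first piece 1, then best[8]=32)
best[10] = 40  (first piece 2, then best[8]=32)
One optimal cutting: 2 + 2 + 2 + 2 + 2 → $8 + $8 + $8 + $8 + $8 = $40.

40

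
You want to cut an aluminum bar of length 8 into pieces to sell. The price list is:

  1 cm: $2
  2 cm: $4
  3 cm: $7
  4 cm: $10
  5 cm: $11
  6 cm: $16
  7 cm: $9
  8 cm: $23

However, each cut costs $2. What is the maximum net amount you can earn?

Consider every possible first cut. net[k] is the best of p[i]+net[k−i] over all sellable i≤k, charging 2 whenever i<k.
net[1] = 2
net[2] = max(2+2-2, 4+0) = 4
net[3] = max(2+4-2, 4+2-2, 7+0) = 7
net[4] = max(2+7-2, 4+4-2, 7+2-2, 10+0) = 10
net[5] = max(2+10-2, 4+7-2, 7+4-2, 10+2-2, 11+0) = 11
net[6] = max(2+11-2, 4+10-2, 7+7-2, 10+4-2, 11+2-2, 16+0) = 16
net[7] = max(2+16-2, 4+11-2, 7+10-2, …, 16+2-2, 9+0) = 16
net[8] = max(2+16-2, 4+16-2, 7+11-2, …, 9+2-2, 23+0) = 23
Best is to make no cuts and sell whole for $23.

23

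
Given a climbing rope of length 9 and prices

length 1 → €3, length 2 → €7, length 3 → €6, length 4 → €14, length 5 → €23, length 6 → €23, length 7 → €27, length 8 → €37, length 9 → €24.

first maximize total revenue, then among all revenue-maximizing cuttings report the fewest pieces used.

Let r[k] be the best obtainable value from length k. For each k, try every first piece i and keep the best of price[i] + r[k−i].
r[1] = 3
r[2] = 7
r[3] = 10  (first piece 1, then r[2]=7)
r[4] = 14  (first piece 2, then r[2]=7)
r[5] = 23
r[6] = 26  (first piece 1, then r[5]=23)
r[7] = 30  (first piece 2, then r[5]=23)
r[8] = 37
r[9] = 40  (first piece 1, then r[8]=37)
Maximum revenue is €40.
Now minimize piece count subject to staying optimal: for each k, pieces[k] = 1 + min over i with p[i]+r[k−i]=r[k] of pieces[k−i].
pieces[6] = 2
pieces[7] = 2
pieces[8] = 1
pieces[9] = 2

2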